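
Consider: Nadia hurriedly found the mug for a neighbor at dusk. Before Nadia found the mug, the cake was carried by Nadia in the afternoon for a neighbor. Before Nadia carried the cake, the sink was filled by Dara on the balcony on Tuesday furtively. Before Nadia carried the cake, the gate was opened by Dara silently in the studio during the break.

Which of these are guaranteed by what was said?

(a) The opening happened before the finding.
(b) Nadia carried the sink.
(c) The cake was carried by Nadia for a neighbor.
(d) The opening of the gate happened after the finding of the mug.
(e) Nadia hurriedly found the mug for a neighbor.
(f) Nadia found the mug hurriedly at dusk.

(a) Entailed — the narrative places the opening before the finding.
(b) Not entailed — Nadia carried the cake, not the sink; the sink belongs to the filling event.
(c) Entailed — every conjunct here is already in the original carrying event.
(d) Not entailed — the narrative places the opening before the finding, not after.
(e) Entailed — the original entails any weakening of itself; this just drops 'at dusk'.
(f) Entailed — the original entails any weakening of itself; this just drops 'for a neighbor'.

(a), (c), (e), (f)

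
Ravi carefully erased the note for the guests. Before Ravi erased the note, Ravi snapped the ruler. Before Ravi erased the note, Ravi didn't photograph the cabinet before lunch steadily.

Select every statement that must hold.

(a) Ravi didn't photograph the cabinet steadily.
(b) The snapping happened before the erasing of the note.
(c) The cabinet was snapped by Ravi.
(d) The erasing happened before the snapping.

(a) Not entailed — dropping 'before lunch' under negation is not valid — the original leaves open that Ravi photographed the cabinet some other way.
(b) Entailed — the narrative places the snapping before the erasing.
(c) Not entailed — Ravi snapped the ruler, not the cabinet; the cabinet belongs to the photographing event.
(d) Not entailed — the narrative places the snapping before the erasing, not after.

(b)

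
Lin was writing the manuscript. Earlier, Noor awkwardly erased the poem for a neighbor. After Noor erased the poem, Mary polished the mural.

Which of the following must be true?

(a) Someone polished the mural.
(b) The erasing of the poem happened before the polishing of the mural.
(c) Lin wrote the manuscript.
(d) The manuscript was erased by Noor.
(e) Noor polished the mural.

(a), (b)

(a) Entailed — every conjunct here is already in the original polishing event.
(b) Entailed — the narrative places the erasing before the polishing.
(c) Not entailed — 'was writing' is progressive on an accomplishment; it does not entail the completed 'wrote'.
(d) Not entailed — Noor erased the poem, not the manuscript; the manuscript belongs to the writing event.
(e) Not entailed — the passage has Mary polishing the mural, not Noor.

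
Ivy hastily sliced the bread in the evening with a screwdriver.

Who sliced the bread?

Ivy

'Ivy' marks the agent of the slicing event.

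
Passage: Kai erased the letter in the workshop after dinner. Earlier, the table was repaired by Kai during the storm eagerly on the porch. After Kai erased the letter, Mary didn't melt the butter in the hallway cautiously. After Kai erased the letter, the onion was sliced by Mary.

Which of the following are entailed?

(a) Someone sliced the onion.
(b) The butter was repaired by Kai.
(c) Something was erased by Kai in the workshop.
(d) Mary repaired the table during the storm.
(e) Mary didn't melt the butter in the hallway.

(a) Entailed — the original entails any weakening of itself; this just generalizes the agent.
(b) Not entailed — Kai repaired the table, not the butter; the butter belongs to the melting event.
(c) Entailed — dropping 'after dinner' and generalizing the patient leaves a sub-description the original still satisfies.
(d) Not entailed — the passage has Kai repairing the table, not Mary.
(e) Not entailed — dropping 'cautiously' under negation is not valid — the original leaves open that Mary melted the butter some other way.

(a), (c)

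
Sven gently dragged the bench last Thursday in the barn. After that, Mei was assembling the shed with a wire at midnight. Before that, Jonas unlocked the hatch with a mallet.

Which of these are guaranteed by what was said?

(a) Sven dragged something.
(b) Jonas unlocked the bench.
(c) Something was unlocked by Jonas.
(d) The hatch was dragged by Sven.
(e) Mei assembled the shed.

(a) Entailed — dropping 'gently', 'in the barn', 'last Thursday' and generalizing the patient leaves a sub-description the original still satisfies.
(b) Not entailed — Jonas unlocked the hatch, not the bench; the bench belongs to the dragging event.
(c) Entailed — this follows by dropping conjuncts from the unlocking event's description.
(d) Not entailed — Sven dragged the bench, not the hatch; the hatch belongs to the unlocking event.
(e) Not entailed — 'was assembling' is progressive on an accomplishment; it does not entail the completed 'assembled'.

(a), (c)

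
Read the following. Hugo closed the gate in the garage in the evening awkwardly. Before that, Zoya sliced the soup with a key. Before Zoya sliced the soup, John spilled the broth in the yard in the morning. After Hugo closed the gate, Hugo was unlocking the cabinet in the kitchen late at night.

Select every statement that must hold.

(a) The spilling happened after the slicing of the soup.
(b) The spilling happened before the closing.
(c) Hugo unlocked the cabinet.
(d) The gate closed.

(a) Not entailed — the narrative places the spilling before the slicing, not after.
(b) Entailed — the narrative places the spilling before the closing.
(c) Not entailed — 'was unlocking' is progressive on an accomplishment; it does not entail the completed 'unlocked'.
(d) Entailed — 'Hugo closed the gate' is causative; it entails the inchoative 'the gate closed'.

(b), (d)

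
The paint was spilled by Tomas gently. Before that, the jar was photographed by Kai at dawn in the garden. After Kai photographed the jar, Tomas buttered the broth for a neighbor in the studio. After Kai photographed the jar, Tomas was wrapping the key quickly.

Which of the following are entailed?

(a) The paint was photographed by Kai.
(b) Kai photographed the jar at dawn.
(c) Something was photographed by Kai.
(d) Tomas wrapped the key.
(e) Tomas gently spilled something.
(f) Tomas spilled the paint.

(b), (c), (e), (f)

(a) Not entailed — Kai photographed the jar, not the paint; the paint belongs to the spilling event.
(b) Entailed — the original entails any weakening of itself; this just drops 'in the garden'.
(c) Entailed — dropping 'at dawn', 'in the garden' and generalizing the patient leaves a sub-description the original still satisfies.
(d) Not entailed — 'was wrapping' is progressive on an accomplishment; it does not entail the completed 'wrapped'.
(e) Entailed — this follows by dropping conjuncts from the spilling event's description.
(f) Entailed — dropping 'gently' leaves a sub-description the original still satisfies.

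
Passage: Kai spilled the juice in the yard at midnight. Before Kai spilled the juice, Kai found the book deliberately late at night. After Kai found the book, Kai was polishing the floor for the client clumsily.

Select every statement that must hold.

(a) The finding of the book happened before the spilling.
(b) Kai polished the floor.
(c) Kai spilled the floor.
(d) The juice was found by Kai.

(a) Entailed — the narrative places the finding before the spilling.
(b) Entailed — 'polish' is an activity; 'was polishing' entails that some polishing happened, so 'polished' holds.
(c) Not entailed — Kai spilled the juice, not the floor; the floor belongs to the polishing event.
(d) Not entailed — Kai found the book, not the juice; the juice belongs to the spilling event.

(a), (b)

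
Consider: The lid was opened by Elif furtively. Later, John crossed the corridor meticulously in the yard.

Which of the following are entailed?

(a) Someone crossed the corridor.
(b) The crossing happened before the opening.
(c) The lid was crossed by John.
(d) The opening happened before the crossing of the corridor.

(a), (d)

(a) Entailed — every conjunct here is already in the original crossing event.
(b) Not entailed — the narrative places the opening before the crossing, not after.
(c) Not entailed — John crossed the corridor, not the lid; the lid belongs to the opening event.
(d) Entailed — the narrative places the opening before the crossing.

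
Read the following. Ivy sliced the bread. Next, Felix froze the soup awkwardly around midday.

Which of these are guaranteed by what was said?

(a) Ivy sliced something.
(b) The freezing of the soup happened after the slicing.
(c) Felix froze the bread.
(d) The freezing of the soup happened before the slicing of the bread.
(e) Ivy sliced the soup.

(a) Entailed — every conjunct here is already in the original slicing event.
(b) Entailed — the narrative places the slicing before the freezing.
(c) Not entailed — Felix froze the soup, not the bread; the bread belongs to the slicing event.
(d) Not entailed — the narrative places the slicing before the freezing, not after.
(e) Not entailed — Ivy sliced the bread, not the soup; the soup belongs to the freezing event.

(a), (b)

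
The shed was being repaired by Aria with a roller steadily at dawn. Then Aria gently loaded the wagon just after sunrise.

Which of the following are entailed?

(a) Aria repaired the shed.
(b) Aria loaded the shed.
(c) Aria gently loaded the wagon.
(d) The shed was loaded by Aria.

(c)

(a) Not entailed — 'was repairing' is progressive on an accomplishment; it does not entail the completed 'repaired'.
(b) Not entailed — Aria loaded the wagon, not the shed; the shed belongs to the repairing event.
(c) Entailed — every conjunct here is already in the original loading event.
(d) Not entailed — Aria loaded the wagon, not the shed; the shed belongs to the repairing event.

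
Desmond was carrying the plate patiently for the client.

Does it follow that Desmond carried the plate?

'carry' is atelic; if Desmond was carrying the plate, then Desmond carried the plate (for some time).

yes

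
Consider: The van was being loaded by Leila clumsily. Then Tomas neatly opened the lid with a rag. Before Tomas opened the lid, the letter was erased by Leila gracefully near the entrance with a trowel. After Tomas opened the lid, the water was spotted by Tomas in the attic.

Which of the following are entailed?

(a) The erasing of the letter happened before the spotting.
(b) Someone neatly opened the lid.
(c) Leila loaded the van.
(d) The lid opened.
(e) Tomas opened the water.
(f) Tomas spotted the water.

(a) Entailed — the narrative places the erasing before the spotting.
(b) Entailed — the original entails any weakening of itself; this just drops 'with a rag' and generalizes the agent.
(c) Not entailed — 'was loading' is progressive on an accomplishment; it does not entail the completed 'loaded'.
(d) Entailed — 'Tomas opened the lid' is causative; it entails the inchoative 'the lid opened'.
(e) Not entailed — Tomas opened the lid, not the water; the water belongs to the spotting event.
(f) Entailed — the original entails any weakening of itself; this just drops 'in the attic'.

(a), (b), (d), (f)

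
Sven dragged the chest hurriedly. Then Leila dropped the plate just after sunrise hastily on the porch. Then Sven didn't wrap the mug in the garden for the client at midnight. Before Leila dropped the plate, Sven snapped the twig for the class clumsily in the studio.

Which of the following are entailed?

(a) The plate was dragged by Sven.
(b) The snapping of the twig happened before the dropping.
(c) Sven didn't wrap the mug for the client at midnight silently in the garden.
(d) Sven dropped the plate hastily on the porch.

(b), (c)

(a) Not entailed — Sven dragged the chest, not the plate; the plate belongs to the dropping event.
(b) Entailed — the narrative places the snapping before the dropping.
(c) Entailed — under negation, adding a further restriction is entailed: if no such wrapping event occurred, none occurred silently either.
(d) Not entailed — the passage has Leila dropping the plate, not Sven.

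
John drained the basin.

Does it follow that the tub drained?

no

Nothing is said about any tub; only the basin is affected.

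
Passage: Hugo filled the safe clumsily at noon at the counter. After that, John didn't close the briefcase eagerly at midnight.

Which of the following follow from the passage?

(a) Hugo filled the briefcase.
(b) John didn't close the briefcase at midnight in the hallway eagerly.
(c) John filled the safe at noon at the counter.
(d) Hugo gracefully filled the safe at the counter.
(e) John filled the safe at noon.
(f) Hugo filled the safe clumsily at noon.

(a) Not entailed — Hugo filled the safe, not the briefcase; the briefcase belongs to the closing event.
(b) Entailed — under negation, adding a further restriction is entailed: if no such closing event occurred, none occurred in the hallway either.
(c) Not entailed — the passage has Hugo filling the safe, not John.
(d) Not entailed — 'gracefully' adds a manner not in (and inconsistent with) the original.
(e) Not entailed — the passage has Hugo filling the safe, not John.
(f) Entailed — dropping 'at the counter' leaves a sub-description the original still satisfies.

(b), (f)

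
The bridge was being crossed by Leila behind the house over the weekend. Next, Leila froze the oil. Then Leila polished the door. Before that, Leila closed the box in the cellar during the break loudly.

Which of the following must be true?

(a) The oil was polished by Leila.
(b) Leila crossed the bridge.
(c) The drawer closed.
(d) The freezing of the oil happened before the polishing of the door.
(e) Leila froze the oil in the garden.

(d)

(a) Not entailed — Leila polished the door, not the oil; the oil belongs to the freezing event.
(b) Not entailed — 'was crossing' is progressive on an accomplishment; it does not entail the completed 'crossed'.
(c) Not entailed — the box is what closed, not the drawer.
(d) Entailed — the narrative places the freezing before the polishing.
(e) Not entailed — 'in the garden' adds information not in the original event.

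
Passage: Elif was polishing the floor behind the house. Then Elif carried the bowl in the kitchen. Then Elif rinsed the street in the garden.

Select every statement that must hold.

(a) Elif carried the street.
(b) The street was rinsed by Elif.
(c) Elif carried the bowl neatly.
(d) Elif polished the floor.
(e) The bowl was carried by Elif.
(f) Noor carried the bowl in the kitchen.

(b), (d), (e)

(a) Not entailed — Elif carried the bowl, not the street; the street belongs to the rinsing event.
(b) Entailed — dropping 'in the garden' leaves a sub-description the original still satisfies.
(c) Not entailed — 'neatly' adds information not in the original event.
(d) Entailed — 'polish' is an activity; 'was polishing' entails that some polishing happened, so 'polished' holds.
(e) Entailed — this follows by dropping conjuncts from the carrying event's description.
(f) Not entailed — the passage has Elif carrying the bowl, not Noor.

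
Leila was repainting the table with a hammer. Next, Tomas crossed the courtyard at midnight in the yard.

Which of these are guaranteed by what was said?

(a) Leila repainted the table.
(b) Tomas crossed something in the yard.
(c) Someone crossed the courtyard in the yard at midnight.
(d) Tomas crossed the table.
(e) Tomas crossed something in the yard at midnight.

(b), (c), (e)

(a) Not entailed — 'was repainting' is progressive on an accomplishment; it does not entail the completed 'repainted'.
(b) Entailed — every conjunct here is already in the original crossing event.
(c) Entailed — generalizing the agent leaves a sub-description the original still satisfies.
(d) Not entailed — Tomas crossed the courtyard, not the table; the table belongs to the repainting event.
(e) Entailed — every conjunct here is already in the original crossing event.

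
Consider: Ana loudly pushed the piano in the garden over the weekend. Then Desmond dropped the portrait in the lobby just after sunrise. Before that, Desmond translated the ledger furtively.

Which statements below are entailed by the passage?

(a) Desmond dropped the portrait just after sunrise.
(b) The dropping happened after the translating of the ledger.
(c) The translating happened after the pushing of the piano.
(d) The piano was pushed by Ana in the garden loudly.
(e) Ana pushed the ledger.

(a) Entailed — the original entails any weakening of itself; this just drops 'in the lobby'.
(b) Entailed — the narrative places the translating before the dropping.
(c) Not entailed — the narrative doesn't order the pushing relative to the translating.
(d) Entailed — every conjunct here is already in the original pushing event.
(e) Not entailed — Ana pushed the piano, not the ledger; the ledger belongs to the translating event.

(a), (b), (d)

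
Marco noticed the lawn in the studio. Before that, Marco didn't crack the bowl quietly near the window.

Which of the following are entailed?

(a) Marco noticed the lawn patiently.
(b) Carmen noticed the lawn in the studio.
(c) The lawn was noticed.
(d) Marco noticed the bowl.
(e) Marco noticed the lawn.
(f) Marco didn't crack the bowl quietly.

(c), (e)

(a) Not entailed — 'patiently' adds information not in the original event.
(b) Not entailed — the passage has Marco noticing the lawn, not Carmen.
(c) Entailed — the original entails any weakening of itself; this just drops 'in the studio' and generalizes the agent.
(d) Not entailed — Marco noticed the lawn, not the bowl; the bowl belongs to the cracking event.
(e) Entailed — this follows by dropping conjuncts from the noticing event's description.
(f) Not entailed — dropping 'near the window' under negation is not valid — the original leaves open that Marco cracked the bowl some other way.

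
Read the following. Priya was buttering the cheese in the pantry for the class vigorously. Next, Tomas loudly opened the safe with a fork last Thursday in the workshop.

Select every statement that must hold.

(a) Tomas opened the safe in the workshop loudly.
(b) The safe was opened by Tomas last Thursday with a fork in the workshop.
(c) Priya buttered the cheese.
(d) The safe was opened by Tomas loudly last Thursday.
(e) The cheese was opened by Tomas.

(a) Entailed — the original entails any weakening of itself; this just drops 'last Thursday', 'with a fork'.
(b) Entailed — this follows by dropping conjuncts from the opening event's description.
(c) Not entailed — 'was buttering' is progressive on an accomplishment; it does not entail the completed 'buttered'.
(d) Entailed — dropping 'in the workshop', 'with a fork' leaves a sub-description the original still satisfies.
(e) Not entailed — Tomas opened the safe, not the cheese; the cheese belongs to the buttering event.

(a), (b), (d)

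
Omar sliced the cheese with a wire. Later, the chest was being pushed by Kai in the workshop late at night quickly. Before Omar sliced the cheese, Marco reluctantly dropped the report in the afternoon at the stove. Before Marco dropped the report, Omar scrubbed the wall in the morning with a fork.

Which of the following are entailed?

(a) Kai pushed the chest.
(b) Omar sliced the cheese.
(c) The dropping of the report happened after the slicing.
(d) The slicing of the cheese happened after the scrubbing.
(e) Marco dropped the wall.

(a), (b), (d)

(a) Entailed — 'push' is an activity; 'was pushing' entails that some pushing happened, so 'pushed' holds.
(b) Entailed — dropping 'with a wire' leaves a sub-description the original still satisfies.
(c) Not entailed — the narrative places the dropping before the slicing, not after.
(d) Entailed — the narrative places the scrubbing before the slicing.
(e) Not entailed — Marco dropped the report, not the wall; the wall belongs to the scrubbing event.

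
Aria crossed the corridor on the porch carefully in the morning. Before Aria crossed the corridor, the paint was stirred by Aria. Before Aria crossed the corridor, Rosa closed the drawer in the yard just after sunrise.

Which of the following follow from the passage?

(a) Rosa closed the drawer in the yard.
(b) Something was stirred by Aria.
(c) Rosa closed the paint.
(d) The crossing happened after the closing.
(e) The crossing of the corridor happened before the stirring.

(a) Entailed — the original entails any weakening of itself; this just drops 'just after sunrise'.
(b) Entailed — generalizing the patient leaves a sub-description the original still satisfies.
(c) Not entailed — Rosa closed the drawer, not the paint; the paint belongs to the stirring event.
(d) Entailed — the narrative places the closing before the crossing.
(e) Not entailed — the narrative places the stirring before the crossing, not after.

(a), (b), (d)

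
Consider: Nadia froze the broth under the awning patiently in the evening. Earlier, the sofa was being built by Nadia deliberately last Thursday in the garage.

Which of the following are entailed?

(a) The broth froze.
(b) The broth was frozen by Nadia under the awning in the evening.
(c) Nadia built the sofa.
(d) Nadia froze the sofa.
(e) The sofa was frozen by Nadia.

(a) Entailed — 'Nadia froze the broth' is causative; it entails the inchoative 'the broth froze'.
(b) Entailed — this follows by dropping conjuncts from the freezing event's description.
(c) Not entailed — 'was building' is progressive on an accomplishment; it does not entail the completed 'built'.
(d) Not entailed — Nadia froze the broth, not the sofa; the sofa belongs to the building event.
(e) Not entailed — Nadia froze the broth, not the sofa; the sofa belongs to the building event.

(a), (b)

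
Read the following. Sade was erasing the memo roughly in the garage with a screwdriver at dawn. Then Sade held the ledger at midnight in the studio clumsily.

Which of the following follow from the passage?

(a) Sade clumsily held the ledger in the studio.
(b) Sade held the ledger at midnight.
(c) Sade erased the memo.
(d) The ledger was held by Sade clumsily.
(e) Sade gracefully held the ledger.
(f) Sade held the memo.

(a) Entailed — this follows by dropping conjuncts from the holding event's description.
(b) Entailed — the original entails any weakening of itself; this just drops 'clumsily', 'in the studio'.
(c) Not entailed — 'was erasing' is progressive on an accomplishment; it does not entail the completed 'erased'.
(d) Entailed — every conjunct here is already in the original holding event.
(e) Not entailed — 'gracefully' adds a manner not in (and inconsistent with) the original.
(f) Not entailed — Sade held the ledger, not the memo; the memo belongs to the erasing event.

(a), (b), (d)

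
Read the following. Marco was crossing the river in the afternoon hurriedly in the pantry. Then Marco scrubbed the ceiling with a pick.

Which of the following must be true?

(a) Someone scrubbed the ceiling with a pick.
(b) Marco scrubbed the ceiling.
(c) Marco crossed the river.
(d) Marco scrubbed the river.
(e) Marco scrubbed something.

(a), (b), (e)

(a) Entailed — the original entails any weakening of itself; this just generalizes the agent.
(b) Entailed — dropping 'with a pick' leaves a sub-description the original still satisfies.
(c) Not entailed — 'was crossing' is progressive on an accomplishment; it does not entail the completed 'crossed'.
(d) Not entailed — Marco scrubbed the ceiling, not the river; the river belongs to the crossing event.
(e) Entailed — dropping 'with a pick' and generalizing the patient leaves a sub-description the original still satisfies.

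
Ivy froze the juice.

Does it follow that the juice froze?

yes

'Ivy froze the juice' is the causative; it entails the inchoative 'the juice froze'.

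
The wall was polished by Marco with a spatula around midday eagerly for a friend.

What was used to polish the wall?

a spatula

'with a spatula' marks the instrument of the polishing event.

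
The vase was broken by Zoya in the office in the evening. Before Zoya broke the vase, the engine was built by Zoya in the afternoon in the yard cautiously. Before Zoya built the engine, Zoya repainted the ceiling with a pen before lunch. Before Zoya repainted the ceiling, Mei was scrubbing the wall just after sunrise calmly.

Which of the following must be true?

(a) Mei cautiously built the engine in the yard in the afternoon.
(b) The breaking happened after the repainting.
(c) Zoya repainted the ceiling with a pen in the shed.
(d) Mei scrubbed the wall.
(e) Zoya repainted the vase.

(b), (d)

(a) Not entailed — the passage has Zoya building the engine, not Mei.
(b) Entailed — the narrative places the repainting before the breaking.
(c) Not entailed — 'in the shed' adds information not in the original event.
(d) Entailed — 'scrub' is an activity; 'was scrubbing' entails that some scrubbing happened, so 'scrubbed' holds.
(e) Not entailed — Zoya repainted the ceiling, not the vase; the vase belongs to the breaking event.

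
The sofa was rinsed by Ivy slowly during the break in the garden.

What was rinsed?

the sofa

'the sofa' marks the patient of the rinsing event.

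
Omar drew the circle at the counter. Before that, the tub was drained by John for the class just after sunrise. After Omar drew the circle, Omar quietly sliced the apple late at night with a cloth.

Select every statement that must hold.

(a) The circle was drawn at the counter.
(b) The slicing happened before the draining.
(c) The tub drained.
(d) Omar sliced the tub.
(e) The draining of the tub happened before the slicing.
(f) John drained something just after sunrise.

(a), (c), (e), (f)

(a) Entailed — every conjunct here is already in the original drawing event.
(b) Not entailed — the narrative places the draining before the slicing, not after.
(c) Entailed — 'John drained the tub' is causative; it entails the inchoative 'the tub drained'.
(d) Not entailed — Omar sliced the apple, not the tub; the tub belongs to the draining event.
(e) Entailed — the narrative places the draining before the slicing.
(f) Entailed — dropping 'for the class' and generalizing the patient leaves a sub-description the original still satisfies.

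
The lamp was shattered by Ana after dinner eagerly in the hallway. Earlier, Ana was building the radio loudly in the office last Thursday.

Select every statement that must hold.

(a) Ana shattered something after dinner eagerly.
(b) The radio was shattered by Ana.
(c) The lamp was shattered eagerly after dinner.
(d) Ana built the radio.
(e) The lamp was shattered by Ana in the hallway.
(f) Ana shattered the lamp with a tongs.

(a) Entailed — every conjunct here is already in the original shattering event.
(b) Not entailed — Ana shattered the lamp, not the radio; the radio belongs to the building event.
(c) Entailed — every conjunct here is already in the original shattering event.
(d) Not entailed — 'was building' is progressive on an accomplishment; it does not entail the completed 'built'.
(e) Entailed — this follows by dropping conjuncts from the shattering event's description.
(f) Not entailed — 'with a tongs' adds information not in the original event.

(a), (c), (e)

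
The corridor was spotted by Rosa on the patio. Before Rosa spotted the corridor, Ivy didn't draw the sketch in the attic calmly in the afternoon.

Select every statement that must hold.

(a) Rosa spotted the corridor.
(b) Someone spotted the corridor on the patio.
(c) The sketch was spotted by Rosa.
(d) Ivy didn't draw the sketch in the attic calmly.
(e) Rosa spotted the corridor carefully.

(a), (b)

(a) Entailed — every conjunct here is already in the original spotting event.
(b) Entailed — this follows by dropping conjuncts from the spotting event's description.
(c) Not entailed — Rosa spotted the corridor, not the sketch; the sketch belongs to the drawing event.
(d) Not entailed — dropping 'in the afternoon' under negation is not valid — the original leaves open that Ivy drew the sketch some other way.
(e) Not entailed — 'carefully' adds information not in the original event.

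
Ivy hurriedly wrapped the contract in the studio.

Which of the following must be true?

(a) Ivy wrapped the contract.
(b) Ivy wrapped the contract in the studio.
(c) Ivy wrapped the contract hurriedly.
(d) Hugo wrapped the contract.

(a) Entailed — this follows by dropping conjuncts from the wrapping event's description.
(b) Entailed — every conjunct here is already in the original wrapping event.
(c) Entailed — every conjunct here is already in the original wrapping event.
(d) Not entailed — the passage has Ivy wrapping the contract, not Hugo.

(a), (b), (c)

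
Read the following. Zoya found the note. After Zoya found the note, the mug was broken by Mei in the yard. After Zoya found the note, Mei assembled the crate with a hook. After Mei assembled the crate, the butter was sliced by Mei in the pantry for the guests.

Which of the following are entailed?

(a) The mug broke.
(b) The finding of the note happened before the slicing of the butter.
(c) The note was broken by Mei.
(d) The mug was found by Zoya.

(a), (b)

(a) Entailed — 'Mei broke the mug' is causative; it entails the inchoative 'the mug broke'.
(b) Entailed — the narrative places the finding before the slicing.
(c) Not entailed — Mei broke the mug, not the note; the note belongs to the finding event.
(d) Not entailed — Zoya found the note, not the mug; the mug belongs to the breaking event.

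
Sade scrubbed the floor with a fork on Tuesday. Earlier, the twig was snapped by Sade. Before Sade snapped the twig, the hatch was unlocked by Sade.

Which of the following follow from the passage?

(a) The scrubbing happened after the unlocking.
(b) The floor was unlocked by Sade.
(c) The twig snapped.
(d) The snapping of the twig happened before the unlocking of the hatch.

(a), (c)

(a) Entailed — the narrative places the unlocking before the scrubbing.
(b) Not entailed — Sade unlocked the hatch, not the floor; the floor belongs to the scrubbing event.
(c) Entailed — 'Sade snapped the twig' is causative; it entails the inchoative 'the twig snapped'.
(d) Not entailed — the narrative places the unlocking before the snapping, not after.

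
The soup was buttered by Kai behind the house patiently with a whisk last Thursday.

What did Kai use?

'with a whisk' marks the instrument of the buttering event.

a whisk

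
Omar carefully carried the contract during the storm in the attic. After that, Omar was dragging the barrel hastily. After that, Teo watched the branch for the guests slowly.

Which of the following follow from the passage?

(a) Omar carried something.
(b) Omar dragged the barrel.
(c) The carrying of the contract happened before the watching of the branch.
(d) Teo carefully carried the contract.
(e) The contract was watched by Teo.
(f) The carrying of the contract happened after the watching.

(a), (b), (c)

(a) Entailed — the original entails any weakening of itself; this just drops 'carefully', 'during the storm', 'in the attic' and generalizes the patient.
(b) Entailed — 'drag' is an activity; 'was dragging' entails that some dragging happened, so 'dragged' holds.
(c) Entailed — the narrative places the carrying before the watching.
(d) Not entailed — the passage has Omar carrying the contract, not Teo.
(e) Not entailed — Teo watched the branch, not the contract; the contract belongs to the carrying event.
(f) Not entailed — the narrative places the carrying before the watching, not after.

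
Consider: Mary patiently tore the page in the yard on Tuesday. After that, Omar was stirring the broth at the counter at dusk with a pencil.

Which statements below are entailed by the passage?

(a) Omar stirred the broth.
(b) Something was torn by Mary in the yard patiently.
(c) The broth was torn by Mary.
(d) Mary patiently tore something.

(a), (b), (d)

(a) Entailed — 'stir' is an activity; 'was stirring' entails that some stirring happened, so 'stirred' holds.
(b) Entailed — this follows by dropping conjuncts from the tearing event's description.
(c) Not entailed — Mary tore the page, not the broth; the broth belongs to the stirring event.
(d) Entailed — this follows by dropping conjuncts from the tearing event's description.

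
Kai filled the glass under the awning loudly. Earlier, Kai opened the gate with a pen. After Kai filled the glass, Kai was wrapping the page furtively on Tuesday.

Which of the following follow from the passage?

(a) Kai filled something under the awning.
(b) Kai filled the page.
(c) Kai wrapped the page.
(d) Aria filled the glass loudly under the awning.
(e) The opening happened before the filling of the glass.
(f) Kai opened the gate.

(a) Entailed — the original entails any weakening of itself; this just drops 'loudly' and generalizes the patient.
(b) Not entailed — Kai filled the glass, not the page; the page belongs to the wrapping event.
(c) Not entailed — 'was wrapping' is progressive on an accomplishment; it does not entail the completed 'wrapped'.
(d) Not entailed — the passage has Kai filling the glass, not Aria.
(e) Entailed — the narrative places the opening before the filling.
(f) Entailed — every conjunct here is already in the original opening event.

(a), (e), (f)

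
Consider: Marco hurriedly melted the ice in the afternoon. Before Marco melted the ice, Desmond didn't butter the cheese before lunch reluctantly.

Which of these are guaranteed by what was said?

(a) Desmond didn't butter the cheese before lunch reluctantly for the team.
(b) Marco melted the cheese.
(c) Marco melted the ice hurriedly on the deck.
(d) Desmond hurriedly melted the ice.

(a)

(a) Entailed — under negation, adding a further restriction is entailed: if no such buttering event occurred, none occurred for the team either.
(b) Not entailed — Marco melted the ice, not the cheese; the cheese belongs to the buttering event.
(c) Not entailed — 'on the deck' adds information not in the original event.
(d) Not entailed — the passage has Marco melting the ice, not Desmond.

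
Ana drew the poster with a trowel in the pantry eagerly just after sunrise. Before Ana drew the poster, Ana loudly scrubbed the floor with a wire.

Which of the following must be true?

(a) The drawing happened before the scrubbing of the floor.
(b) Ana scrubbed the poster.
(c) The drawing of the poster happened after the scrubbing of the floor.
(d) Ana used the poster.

(a) Not entailed — the narrative places the scrubbing before the drawing, not after.
(b) Not entailed — Ana scrubbed the floor, not the poster; the poster belongs to the drawing event.
(c) Entailed — the narrative places the scrubbing before the drawing.
(d) Not entailed — the poster is the patient, not an instrument — Ana used a trowel.

(c)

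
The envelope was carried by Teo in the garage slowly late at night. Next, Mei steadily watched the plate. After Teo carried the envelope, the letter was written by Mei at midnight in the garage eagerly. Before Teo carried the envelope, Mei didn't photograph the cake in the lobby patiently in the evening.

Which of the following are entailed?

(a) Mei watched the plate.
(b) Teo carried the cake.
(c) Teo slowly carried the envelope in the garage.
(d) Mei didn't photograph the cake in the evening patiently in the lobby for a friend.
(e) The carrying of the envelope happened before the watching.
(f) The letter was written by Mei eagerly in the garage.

(a) Entailed — this follows by dropping conjuncts from the watching event's description.
(b) Not entailed — Teo carried the envelope, not the cake; the cake belongs to the photographing event.
(c) Entailed — the original entails any weakening of itself; this just drops 'late at night'.
(d) Entailed — under negation, adding a further restriction is entailed: if no such photographing event occurred, none occurred for a friend either.
(e) Entailed — the narrative places the carrying before the watching.
(f) Entailed — the original entails any weakening of itself; this just drops 'at midnight'.

(a), (c), (d), (e), (f)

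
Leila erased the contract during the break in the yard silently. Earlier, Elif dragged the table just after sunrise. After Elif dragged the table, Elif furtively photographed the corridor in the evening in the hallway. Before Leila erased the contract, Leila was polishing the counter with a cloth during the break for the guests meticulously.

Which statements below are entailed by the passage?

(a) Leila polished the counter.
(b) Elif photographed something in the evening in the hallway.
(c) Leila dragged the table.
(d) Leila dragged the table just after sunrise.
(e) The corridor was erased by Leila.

(a), (b)

(a) Entailed — 'polish' is an activity; 'was polishing' entails that some polishing happened, so 'polished' holds.
(b) Entailed — every conjunct here is already in the original photographing event.
(c) Not entailed — the passage has Elif dragging the table, not Leila.
(d) Not entailed — the passage has Elif dragging the table, not Leila.
(e) Not entailed — Leila erased the contract, not the corridor; the corridor belongs to the photographing event.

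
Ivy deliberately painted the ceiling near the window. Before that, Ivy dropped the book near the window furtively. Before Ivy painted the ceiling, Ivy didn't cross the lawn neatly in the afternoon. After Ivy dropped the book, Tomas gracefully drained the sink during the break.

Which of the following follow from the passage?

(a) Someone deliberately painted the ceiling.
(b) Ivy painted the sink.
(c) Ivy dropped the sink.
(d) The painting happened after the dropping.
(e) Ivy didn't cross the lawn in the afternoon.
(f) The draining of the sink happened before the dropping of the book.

(a) Entailed — every conjunct here is already in the original painting event.
(b) Not entailed — Ivy painted the ceiling, not the sink; the sink belongs to the draining event.
(c) Not entailed — Ivy dropped the book, not the sink; the sink belongs to the draining event.
(d) Entailed — the narrative places the dropping before the painting.
(e) Not entailed — dropping 'neatly' under negation is not valid — the original leaves open that Ivy crossed the lawn some other way.
(f) Not entailed — the narrative places the dropping before the draining, not after.

(a), (d)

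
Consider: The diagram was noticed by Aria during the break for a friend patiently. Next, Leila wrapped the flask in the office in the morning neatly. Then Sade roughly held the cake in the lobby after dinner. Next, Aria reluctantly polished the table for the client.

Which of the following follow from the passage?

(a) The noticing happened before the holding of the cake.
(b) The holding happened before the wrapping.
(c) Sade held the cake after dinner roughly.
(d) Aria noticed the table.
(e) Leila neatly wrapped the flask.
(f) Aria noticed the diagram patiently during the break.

(a), (c), (e), (f)

(a) Entailed — the narrative places the noticing before the holding.
(b) Not entailed — the narrative places the wrapping before the holding, not after.
(c) Entailed — every conjunct here is already in the original holding event.
(d) Not entailed — Aria noticed the diagram, not the table; the table belongs to the polishing event.
(e) Entailed — the original entails any weakening of itself; this just drops 'in the morning', 'in the office'.
(f) Entailed — every conjunct here is already in the original noticing event.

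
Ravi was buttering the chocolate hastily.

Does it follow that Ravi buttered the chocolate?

no

'was buttering' is progressive; for an accomplishment like 'butter the chocolate', it doesn't entail completion.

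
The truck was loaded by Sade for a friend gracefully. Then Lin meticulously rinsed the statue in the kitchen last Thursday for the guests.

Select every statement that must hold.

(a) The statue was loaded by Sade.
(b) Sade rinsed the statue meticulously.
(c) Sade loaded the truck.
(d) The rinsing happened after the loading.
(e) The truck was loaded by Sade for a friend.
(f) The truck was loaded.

(c), (d), (e), (f)

(a) Not entailed — Sade loaded the truck, not the statue; the statue belongs to the rinsing event.
(b) Not entailed — the passage has Lin rinsing the statue, not Sade.
(c) Entailed — every conjunct here is already in the original loading event.
(d) Entailed — the narrative places the loading before the rinsing.
(e) Entailed — dropping 'gracefully' leaves a sub-description the original still satisfies.
(f) Entailed — the original entails any weakening of itself; this just drops 'for a friend', 'gracefully' and generalizes the agent.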